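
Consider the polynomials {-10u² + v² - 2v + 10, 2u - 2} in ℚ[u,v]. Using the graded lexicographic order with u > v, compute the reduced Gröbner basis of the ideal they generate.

G = {v² - 2v, u - 1}

f_1 = -10u² + v² - 2v + 10, LT = u².
f_2 = 2u - 2, LT = u.

S(f_1,f_2): lcm = u². S = -1/10v² + u + ⅕v - 1.
  reduce S modulo (f_1, f_2):
  remainder -1/10v² + ⅕v ≠ 0; add g_3 = -1/10v² + ⅕v to the basis.

The other S-polynomials (S(f_1,g_3), S(f_2,g_3)) all reduce to 0 modulo the current basis, so we have a Gröbner basis.
Inter-reduce: drop elements whose leading term is divisible by another's, tail-reduce, and make monic.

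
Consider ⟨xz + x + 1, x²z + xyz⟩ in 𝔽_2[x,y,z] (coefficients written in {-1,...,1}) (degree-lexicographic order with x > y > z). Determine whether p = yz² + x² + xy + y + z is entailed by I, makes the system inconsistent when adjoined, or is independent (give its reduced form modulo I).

First compute the reduced Gröbner basis of I by Buchberger's algorithm.
f_1 = xz + x + 1, LT = xz.
f_2 = x²z + xyz, LT = x²z.

S(f_1,f_2): lcm = x²z. S = xyz + x² + x.
  reduce S modulo (f_1, f_2):
  remainder x² + xy + x + y ≠ 0; add h_3 = x² + xy + x + y to the basis.

S(f_1,h_3): lcm = x²z. S = xyz + x² + xz + yz + x.
  reduce S modulo (f_1, f_2, h_3):
  remainder yz + x + 1 ≠ 0; add h_4 = yz + x + 1 to the basis.

The other S-polynomials (S(f_2,h_3), S(f_1,h_4), S(f_2,h_4), S(h_3,h_4)) all reduce to 0 modulo the current basis, so we have a Gröbner basis.
Inter-reduce: drop elements whose leading term is divisible by another's, tail-reduce, and make monic.
Reduced Gröbner basis: {x² + xy + x + y, xz + x + 1, yz + x + 1}.
Label its elements g_1 = x² + xy + x + y, g_2 = xz + x + 1, g_3 = yz + x + 1.

Reduce p = yz² + x² + xy + y + z modulo G:
  leading term yz²: subtract (z)·g_3 from yz² + x² + xy + y + z → x² + xy + xz + y
  leading term x²: subtract (1)·g_1 from x² + xy + xz + y → xz + x
  leading term xz: subtract (1)·g_2 from xz + x → 1
  leading term 1: no divisor's leading term divides it; move 1 to the remainder.
  normal form = 1.
The normal form is nonzero, so p ∉ I. Since p minus its normal form lies in I, I + (p) = I + (r) where r = 1; decide whether this ideal is the whole ring.
Here r = 1 is a nonzero constant, hence a unit: 1 ∈ I + (p), the Gröbner basis of I + (p) is {1}, and the enlarged system has no common solution — adjoining p is inconsistent.

Ideal membership is decidable via reduction modulo a Gröbner basis.

Adjoining yz² + x² + xy + y + z makes the ideal the whole ring: the system is inconsistent.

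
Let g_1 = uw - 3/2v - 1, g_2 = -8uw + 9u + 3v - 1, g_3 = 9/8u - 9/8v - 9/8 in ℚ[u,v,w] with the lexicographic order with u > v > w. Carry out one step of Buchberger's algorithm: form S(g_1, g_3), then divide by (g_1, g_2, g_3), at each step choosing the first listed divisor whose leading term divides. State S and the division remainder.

lcm(LM(g_1), LM(g_3)) = uw.
S = (lcm/LT(g_1))·g_1 − (lcm/LT(g_3))·g_3 = vw - 3/2v + w - 1.
Reduce S modulo (g_1, g_2, g_3) in that order:
  leading term vw: no divisor's leading term divides it; move vw to the remainder.
  leading term v: no divisor's leading term divides it; move -3/2v to the remainder.
  leading term w: no divisor's leading term divides it; move w to the remainder.
  leading term 1: no divisor's leading term divides it; move -1 to the remainder.
The remainder vw - 3/2v + w - 1 is nonzero, so it would be added as the next basis element.

S(g_1, g_3) = vw - 3/2v + w - 1; remainder on division = vw - 3/2v + w - 1.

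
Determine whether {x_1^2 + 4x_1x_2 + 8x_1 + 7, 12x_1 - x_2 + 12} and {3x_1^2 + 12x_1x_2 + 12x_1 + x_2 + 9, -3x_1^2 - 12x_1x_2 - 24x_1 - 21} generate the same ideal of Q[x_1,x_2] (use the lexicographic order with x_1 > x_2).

For a fixed monomial order, each ideal has a unique reduced Gröbner basis; comparing bases decides equality.
Buchberger on the first generating set:
f_1 = x_1^2 + 4x_1x_2 + 8x_1 + 7, LT = x_1^2.
f_2 = 12x_1 - x_2 + 12, LT = x_1.

S(f_1,f_2): lcm = x_1^2. S = 49/12x_1x_2 + 7x_1 + 7.
  reduce S modulo (f_1, f_2):
  remainder 49/144x_2^2 - 7/2x_2 ≠ 0; add g_3 = 49/144x_2^2 - 7/2x_2 to the basis.

The other S-polynomials (S(f_1,g_3), S(f_2,g_3)) all reduce to 0 modulo the current basis, so we have a Gröbner basis.
Inter-reduce: drop elements whose leading term is divisible by another's, tail-reduce, and make monic.
Reduced Gröbner basis: {x_1 - 1/12x_2 + 1, x_2^2 - 72/7x_2}.

Buchberger on the second generating set:
h_1 = 3x_1^2 + 12x_1x_2 + 12x_1 + x_2 + 9, LT = x_1^2.
h_2 = -3x_1^2 - 12x_1x_2 - 24x_1 - 21, LT = x_1^2.

S(h_1,h_2): lcm = x_1^2. S = -4x_1 + 1/3x_2 - 4.
  reduce S modulo (h_1, h_2):
  remainder -4x_1 + 1/3x_2 - 4 ≠ 0; add k_3 = -4x_1 + 1/3x_2 - 4 to the basis.

S(h_1,k_3): lcm = x_1^2. S = 49/12x_1x_2 + 3x_1 + 1/3x_2 + 3.
  reduce S modulo (h_1, h_2, k_3):
  remainder 49/144x_2^2 - 7/2x_2 ≠ 0; add k_4 = 49/144x_2^2 - 7/2x_2 to the basis.

The other S-polynomials (S(h_2,k_3), S(h_1,k_4), S(h_2,k_4), S(k_3,k_4)) all reduce to 0 modulo the current basis, so we have a Gröbner basis.
Inter-reduce: drop elements whose leading term is divisible by another's, tail-reduce, and make monic.
Reduced Gröbner basis: {x_1 - 1/12x_2 + 1, x_2^2 - 72/7x_2}.

The two bases agree; hence the ideals are identical.
The choice of monomial ordering does not affect the verdict — as long as both bases are computed under the same ordering, their equality decides ideal equality.

Yes, the ideals are equal.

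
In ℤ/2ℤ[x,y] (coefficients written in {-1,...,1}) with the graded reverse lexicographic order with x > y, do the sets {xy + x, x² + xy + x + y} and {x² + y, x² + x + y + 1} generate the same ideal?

Two ideals are equal iff their reduced Gröbner bases coincide (the reduced basis is unique for a fixed ordering).
Buchberger on the first generating set:
f_1 = xy + x, LT = xy.
f_2 = x² + xy + x + y, LT = x².

S(f_1,f_2): lcm = x²y. S = xy² + x² + xy + y².
  leading term xy²: subtract (y)·f_1 from xy² + x² + xy + y² → x² + y²
  leading term x²: subtract (1)·f_2 from x² + y² → xy + y² + x + y
  leading term xy: subtract (1)·f_1 from xy + y² + x + y → y² + y
  leading term y²: no divisor's leading term divides it; move y² to the remainder.
  leading term y: no divisor's leading term divides it; move y to the remainder.
  remainder y² + y ≠ 0; add g_3 = y² + y to the basis.

The other S-polynomials (S(f_1,g_3), S(f_2,g_3)) all reduce to 0 modulo the current basis, so we have a Gröbner basis.
Inter-reduce: drop elements whose leading term is divisible by another's, tail-reduce, and make monic.
Reduced Gröbner basis: {x² + y, xy + x, y² + y}.

Buchberger on the second generating set:
h_1 = x² + y, LT = x².
h_2 = x² + x + y + 1, LT = x².

S(h_1,h_2): lcm = x². S = x + 1.
  leading term x: no divisor's leading term divides it; move x to the remainder.
  leading term 1: no divisor's leading term divides it; move 1 to the remainder.
  remainder x + 1 ≠ 0; add k_3 = x + 1 to the basis.

S(h_1,k_3): lcm = x². S = x + y.
  leading term x: subtract (1)·k_3 from x + y → y + 1
  leading term y: no divisor's leading term divides it; move y to the remainder.
  leading term 1: no divisor's leading term divides it; move 1 to the remainder.
  remainder y + 1 ≠ 0; add k_4 = y + 1 to the basis.

The other S-polynomials (S(h_2,k_3), S(h_1,k_4), S(h_2,k_4), S(k_3,k_4)) all reduce to 0 modulo the current basis, so we have a Gröbner basis.
Inter-reduce: drop elements whose leading term is divisible by another's, tail-reduce, and make monic.
Reduced Gröbner basis: {x + 1, y + 1}.

The bases are distinct; the ideals are different.

No, the ideals differ.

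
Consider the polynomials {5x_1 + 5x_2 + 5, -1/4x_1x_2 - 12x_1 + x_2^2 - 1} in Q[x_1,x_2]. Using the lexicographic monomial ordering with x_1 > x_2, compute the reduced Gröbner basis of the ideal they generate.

The reduced Gröbner basis is the canonical form of the ideal for this ordering.

f_1 = 5x_1 + 5x_2 + 5, LT = x_1.
f_2 = -1/4x_1x_2 - 12x_1 + x_2^2 - 1, LT = x_1x_2.

S(f_1,f_2): lcm = x_1x_2. S = -48x_1 + 5x_2^2 + x_2 - 4.
  reduce S modulo (f_1, f_2):
  remainder 5x_2^2 + 49x_2 + 44 ≠ 0; add g_3 = 5x_2^2 + 49x_2 + 44 to the basis.

The other S-polynomials (S(f_1,g_3), S(f_2,g_3)) all reduce to 0 modulo the current basis, so we have a Gröbner basis.
Inter-reduce: drop elements whose leading term is divisible by another's, tail-reduce, and make monic.

G = {x_1 + x_2 + 1, x_2^2 + 49/5x_2 + 44/5}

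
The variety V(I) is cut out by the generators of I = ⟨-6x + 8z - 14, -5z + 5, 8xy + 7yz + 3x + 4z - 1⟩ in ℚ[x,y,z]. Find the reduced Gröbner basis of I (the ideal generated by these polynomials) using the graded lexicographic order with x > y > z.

G = {x + 1, y, z - 1}

f_1 = -6x + 8z - 14, LT = x.
f_2 = -5z + 5, LT = z.
f_3 = 8xy + 7yz + 3x + 4z - 1, LT = xy.

S(f_1,f_2): leading monomials are coprime, so the S-polynomial reduces to 0 (Buchberger's first criterion).
S(f_1,f_3): lcm = xy. S = -53/24yz - ⅜x + 7/3y - ½z + ⅛.
  leading term yz: subtract (53/120y)·f_2 from -53/24yz - ⅜x + 7/3y - ½z + ⅛ → -⅜x + ⅛y - ½z + ⅛
  leading term x: subtract (1/16)·f_1 from -⅜x + ⅛y - ½z + ⅛ → ⅛y - z + 1
  leading term y: no divisor's leading term divides it; move ⅛y to the remainder.
  leading term z: subtract (⅕)·f_2 from -z + 1 → 0
  remainder ⅛y ≠ 0; add g_4 = ⅛y to the basis.

S(f_2,f_3): leading monomials are coprime, so the S-polynomial reduces to 0 (Buchberger's first criterion).
S(f_1,g_4): leading monomials are coprime, so the S-polynomial reduces to 0 (Buchberger's first criterion).
S(f_2,g_4): leading monomials are coprime, so the S-polynomial reduces to 0 (Buchberger's first criterion).
S(f_3,g_4): lcm = xy. S = ⅞yz + ⅜x + ½z - ⅛.
  leading term yz: subtract (-7/40y)·f_2 from ⅞yz + ⅜x + ½z - ⅛ → ⅜x + ⅞y + ½z - ⅛
  leading term x: subtract (-1/16)·f_1 from ⅜x + ⅞y + ½z - ⅛ → ⅞y + z - 1
  leading term y: subtract (7)·g_4 from ⅞y + z - 1 → z - 1
  leading term z: subtract (-⅕)·f_2 from z - 1 → 0
  remainder 0.

Every S-polynomial of the final basis reduces to 0, so we have a Gröbner basis.
Inter-reduce: drop elements whose leading term is divisible by another's, tail-reduce, and make monic.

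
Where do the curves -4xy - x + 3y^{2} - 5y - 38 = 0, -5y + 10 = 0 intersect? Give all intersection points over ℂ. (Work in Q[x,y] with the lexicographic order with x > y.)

Compute a lex Gröbner basis by Buchberger's algorithm.
f_1 = -4xy - x + 3y^{2} - 5y - 38, LT = xy.
f_2 = -5y + 10, LT = y.

S(f_1,f_2): lcm = xy. S = \tfrac{9}{4}x - \tfrac{3}{4}y^{2} + \tfrac{5}{4}y + \tfrac{19}{2}.
  reduce S modulo (f_1, f_2):
  remainder \tfrac{9}{4}x + 9 ≠ 0; add h_3 = \tfrac{9}{4}x + 9 to the basis.

The other S-polynomials (S(f_1,h_3), S(f_2,h_3)) all reduce to 0 modulo the current basis, so we have a Gröbner basis.
Inter-reduce: drop elements whose leading term is divisible by another's, tail-reduce, and make monic.
Reduced Gröbner basis: {x + 4, y - 2}.

From the last basis element, y - 2 = 0, so y takes values in {2}. Each choice, substituted upward through the basis, yields the corresponding point(s) of the solution set.
  y = 2: the earlier basis element becomes x + 4 = 0, giving x = -4 — point (-4, 2).

{(-4, 2)}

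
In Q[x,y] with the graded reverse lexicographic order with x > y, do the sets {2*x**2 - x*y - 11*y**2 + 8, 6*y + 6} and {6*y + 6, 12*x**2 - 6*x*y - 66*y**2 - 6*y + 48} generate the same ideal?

No, the ideals differ.

Since reduced Gröbner bases are canonical representatives of ideals under a given ordering, it suffices to compute and compare them.
Buchberger on the first generating set:
f_1 = 2*x**2 - x*y - 11*y**2 + 8, LT = x**2.
f_2 = 6*y + 6, LT = y.

The S-polynomials (S(f_1,f_2)) all reduce to 0 modulo the current basis, so we have a Gröbner basis.
Inter-reduce: drop elements whose leading term is divisible by another's, tail-reduce, and make monic.
Reduced Gröbner basis: {x**2 + 1/2*x - 3/2, y + 1}.

Buchberger on the second generating set:
h_1 = 6*y + 6, LT = y.
h_2 = 12*x**2 - 6*x*y - 66*y**2 - 6*y + 48, LT = x**2.

The S-polynomials (S(h_1,h_2)) all reduce to 0 modulo the current basis, so we have a Gröbner basis.
Inter-reduce: drop elements whose leading term is divisible by another's, tail-reduce, and make monic.
Reduced Gröbner basis: {x**2 + 1/2*x - 1, y + 1}.

Since the reduced bases disagree, the two ideals are not the same.
The choice of monomial ordering does not affect the verdict — as long as both bases are computed under the same ordering, their equality decides ideal equality.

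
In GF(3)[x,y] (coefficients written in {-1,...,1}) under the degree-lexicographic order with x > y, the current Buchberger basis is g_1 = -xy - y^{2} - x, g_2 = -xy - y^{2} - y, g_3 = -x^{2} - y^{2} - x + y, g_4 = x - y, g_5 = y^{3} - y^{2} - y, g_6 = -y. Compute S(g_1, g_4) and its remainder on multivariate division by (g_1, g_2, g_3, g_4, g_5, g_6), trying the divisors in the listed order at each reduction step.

lcm(LM(g_1), LM(g_4)) = xy.
S = (lcm/LT(g_1))·g_1 − (lcm/LT(g_4))·g_4 = -y^{2} + x.
Reduce S modulo (g_1, g_2, g_3, g_4, g_5, g_6) in that order:
  leading term y^{2}: subtract (y)·g_6 from -y^{2} + x → x
  leading term x: subtract (1)·g_4 from x → y
  leading term y: subtract (-1)·g_6 from y → 0
The remainder is 0, so this S-polynomial contributes no new basis element.

S(g_1, g_4) = -y^{2} + x; remainder on division = 0.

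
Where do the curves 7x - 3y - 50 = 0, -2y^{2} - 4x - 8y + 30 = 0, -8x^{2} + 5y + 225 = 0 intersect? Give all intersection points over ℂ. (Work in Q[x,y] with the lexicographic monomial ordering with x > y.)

Compute a lex Gröbner basis by Buchberger's algorithm.
f_1 = 7x - 3y - 50, LT = x.
f_2 = -4x - 2y^{2} - 8y + 30, LT = x.
f_3 = -8x^{2} + 5y + 225, LT = x^{2}.

S(f_1,f_2): lcm = x. S = -\tfrac{1}{2}y^{2} - \tfrac{17}{7}y + \tfrac{5}{14}.
  reduce S modulo (f_1, f_2, f_3):
  remainder -\tfrac{1}{2}y^{2} - \tfrac{17}{7}y + \tfrac{5}{14} ≠ 0; add h_4 = -\tfrac{1}{2}y^{2} - \tfrac{17}{7}y + \tfrac{5}{14} to the basis.

S(f_1,f_3): lcm = x^{2}. S = -\tfrac{3}{7}xy - \tfrac{50}{7}x + \tfrac{5}{8}y + \tfrac{225}{8}.
  reduce S modulo (f_1, f_2, f_3, h_4):
  remainder -\tfrac{12637}{2744}y - \tfrac{63185}{2744} ≠ 0; add h_5 = -\tfrac{12637}{2744}y - \tfrac{63185}{2744} to the basis.

The other S-polynomials (S(f_2,f_3), S(f_1,h_4), S(f_2,h_4), S(f_3,h_4), S(f_1,h_5), S(f_2,h_5), S(f_3,h_5), S(h_4,h_5)) all reduce to 0 modulo the current basis, so we have a Gröbner basis.
Inter-reduce: drop elements whose leading term is divisible by another's, tail-reduce, and make monic.
Reduced Gröbner basis: {x - 5, y + 5}.

Elimination: the polynomial y + 5 lies in the elimination ideal for y, so y ∈ {-5}. For each such y, the remaining basis elements (now univariate) give the rest of the solution.
  y = -5: the earlier basis element becomes x - 5 = 0, giving x = 5 — point (5, -5).

{(5, -5)}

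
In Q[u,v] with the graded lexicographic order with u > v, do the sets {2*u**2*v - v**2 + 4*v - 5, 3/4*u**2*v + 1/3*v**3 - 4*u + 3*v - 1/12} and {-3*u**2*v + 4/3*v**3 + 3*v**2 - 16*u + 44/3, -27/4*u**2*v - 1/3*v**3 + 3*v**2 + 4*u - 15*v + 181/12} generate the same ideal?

Since reduced Gröbner bases are canonical representatives of ideals under a given ordering, it suffices to compute and compare them.
Buchberger on the first generating set:
f_1 = 2*u**2*v - v**2 + 4*v - 5, LT = u**2*v.
f_2 = 3/4*u**2*v + 1/3*v**3 - 4*u + 3*v - 1/12, LT = u**2*v.

S(f_1,f_2): lcm = u**2*v. S = -4/9*v**3 - 1/2*v**2 + 16/3*u - 2*v - 43/18.
  leading term v**3: no divisor's leading term divides it; move -4/9*v**3 to the remainder.
  leading term v**2: no divisor's leading term divides it; move -1/2*v**2 to the remainder.
  leading term u: no divisor's leading term divides it; move 16/3*u to the remainder.
  leading term v: no divisor's leading term divides it; move -2*v to the remainder.
  leading term 1: no divisor's leading term divides it; move -43/18 to the remainder.
  remainder -4/9*v**3 - 1/2*v**2 + 16/3*u - 2*v - 43/18 ≠ 0; add g_3 = -4/9*v**3 - 1/2*v**2 + 16/3*u - 2*v - 43/18 to the basis.

S(f_1,g_3): lcm = u**2*v**3. S = -9/8*u**2*v**2 - 1/2*v**4 + 12*u**3 - 9/2*u**2*v + 2*v**3 - 43/8*u**2 - 5/2*v**2.
  leading term u**2*v**2: subtract (-9/16*v)·f_1 from -9/8*u**2*v**2 - 1/2*v**4 + 12*u**3 - 9/2*u**2*v + 2*v**3 - 43/8*u**2 - 5/2*v**2 → -1/2*v**4 + 12*u**3 - 9/2*u**2*v + 23/16*v**3 - 43/8*u**2 - 1/4*v**2 - 45/16*v
  leading term v**4: subtract (9/8*v)·g_3 from -1/2*v**4 + 12*u**3 - 9/2*u**2*v + 23/16*v**3 - 43/8*u**2 - 1/4*v**2 - 45/16*v → 12*u**3 - 9/2*u**2*v + 2*v**3 - 43/8*u**2 - 6*u*v + 2*v**2 - 1/8*v
  leading term u**3: no divisor's leading term divides it; move 12*u**3 to the remainder.
  leading term u**2*v: subtract (-9/4)·f_1 from -9/2*u**2*v + 2*v**3 - 43/8*u**2 - 6*u*v + 2*v**2 - 1/8*v → 2*v**3 - 43/8*u**2 - 6*u*v - 1/4*v**2 + 71/8*v - 45/4
  leading term v**3: subtract (-9/2)·g_3 from 2*v**3 - 43/8*u**2 - 6*u*v - 1/4*v**2 + 71/8*v - 45/4 → -43/8*u**2 - 6*u*v - 5/2*v**2 + 24*u - 1/8*v - 22
  leading term u**2: no divisor's leading term divides it; move -43/8*u**2 to the remainder.
  leading term u*v: no divisor's leading term divides it; move -6*u*v to the remainder.
  leading term v**2: no divisor's leading term divides it; move -5/2*v**2 to the remainder.
  leading term u: no divisor's leading term divides it; move 24*u to the remainder.
  leading term v: no divisor's leading term divides it; move -1/8*v to the remainder.
  leading term 1: no divisor's leading term divides it; move -22 to the remainder.
  remainder 12*u**3 - 43/8*u**2 - 6*u*v - 5/2*v**2 + 24*u - 1/8*v - 22 ≠ 0; add g_4 = 12*u**3 - 43/8*u**2 - 6*u*v - 5/2*v**2 + 24*u - 1/8*v - 22 to the basis.

The other S-polynomials (S(f_2,g_3), S(f_1,g_4), S(f_2,g_4), S(g_3,g_4)) all reduce to 0 modulo the current basis, so we have a Gröbner basis.
Inter-reduce: drop elements whose leading term is divisible by another's, tail-reduce, and make monic.
Reduced Gröbner basis: {u**3 - 43/96*u**2 - 1/2*u*v - 5/24*v**2 + 2*u - 1/96*v - 11/6, u**2*v - 1/2*v**2 + 2*v - 5/2, v**3 + 9/8*v**2 - 12*u + 9/2*v + 43/8}.

Buchberger on the second generating set:
h_1 = -3*u**2*v + 4/3*v**3 + 3*v**2 - 16*u + 44/3, LT = u**2*v.
h_2 = -27/4*u**2*v - 1/3*v**3 + 3*v**2 + 4*u - 15*v + 181/12, LT = u**2*v.

S(h_1,h_2): lcm = u**2*v. S = -40/81*v**3 - 5/9*v**2 + 160/27*u - 20/9*v - 215/81.
  leading term v**3: no divisor's leading term divides it; move -40/81*v**3 to the remainder.
  leading term v**2: no divisor's leading term divides it; move -5/9*v**2 to the remainder.
  leading term u: no divisor's leading term divides it; move 160/27*u to the remainder.
  leading term v: no divisor's leading term divides it; move -20/9*v to the remainder.
  leading term 1: no divisor's leading term divides it; move -215/81 to the remainder.
  remainder -40/81*v**3 - 5/9*v**2 + 160/27*u - 20/9*v - 215/81 ≠ 0; add k_3 = -40/81*v**3 - 5/9*v**2 + 160/27*u - 20/9*v - 215/81 to the basis.

S(h_1,k_3): lcm = u**2*v**3. S = -4/9*v**5 - 9/8*u**2*v**2 - v**4 + 12*u**3 - 9/2*u**2*v + 16/3*u*v**2 - 43/8*u**2 - 44/9*v**2.
  leading term v**5: subtract (9/10*v**2)·k_3 from -4/9*v**5 - 9/8*u**2*v**2 - v**4 + 12*u**3 - 9/2*u**2*v + 16/3*u*v**2 - 43/8*u**2 - 44/9*v**2 → -9/8*u**2*v**2 - 1/2*v**4 + 12*u**3 - 9/2*u**2*v + 2*v**3 - 43/8*u**2 - 5/2*v**2
  leading term u**2*v**2: subtract (3/8*v)·h_1 from -9/8*u**2*v**2 - 1/2*v**4 + 12*u**3 - 9/2*u**2*v + 2*v**3 - 43/8*u**2 - 5/2*v**2 → -v**4 + 12*u**3 - 9/2*u**2*v + 7/8*v**3 - 43/8*u**2 + 6*u*v - 5/2*v**2 - 11/2*v
  leading term v**4: subtract (81/40*v)·k_3 from -v**4 + 12*u**3 - 9/2*u**2*v + 7/8*v**3 - 43/8*u**2 + 6*u*v - 5/2*v**2 - 11/2*v → 12*u**3 - 9/2*u**2*v + 2*v**3 - 43/8*u**2 - 6*u*v + 2*v**2 - 1/8*v
  leading term u**3: no divisor's leading term divides it; move 12*u**3 to the remainder.
  leading term u**2*v: subtract (3/2)·h_1 from -9/2*u**2*v + 2*v**3 - 43/8*u**2 - 6*u*v + 2*v**2 - 1/8*v → -43/8*u**2 - 6*u*v - 5/2*v**2 + 24*u - 1/8*v - 22
  leading term u**2: no divisor's leading term divides it; move -43/8*u**2 to the remainder.
  leading term u*v: no divisor's leading term divides it; move -6*u*v to the remainder.
  leading term v**2: no divisor's leading term divides it; move -5/2*v**2 to the remainder.
  leading term u: no divisor's leading term divides it; move 24*u to the remainder.
  leading term v: no divisor's leading term divides it; move -1/8*v to the remainder.
  leading term 1: no divisor's leading term divides it; move -22 to the remainder.
  remainder 12*u**3 - 43/8*u**2 - 6*u*v - 5/2*v**2 + 24*u - 1/8*v - 22 ≠ 0; add k_4 = 12*u**3 - 43/8*u**2 - 6*u*v - 5/2*v**2 + 24*u - 1/8*v - 22 to the basis.

The other S-polynomials (S(h_2,k_3), S(h_1,k_4), S(h_2,k_4), S(k_3,k_4)) all reduce to 0 modulo the current basis, so we have a Gröbner basis.
Inter-reduce: drop elements whose leading term is divisible by another's, tail-reduce, and make monic.
Reduced Gröbner basis: {u**3 - 43/96*u**2 - 1/2*u*v - 5/24*v**2 + 2*u - 1/96*v - 11/6, u**2*v - 1/2*v**2 + 2*v - 5/2, v**3 + 9/8*v**2 - 12*u + 9/2*v + 43/8}.

Same reduced basis, so the two generating sets span the same ideal.

Yes, the ideals are equal.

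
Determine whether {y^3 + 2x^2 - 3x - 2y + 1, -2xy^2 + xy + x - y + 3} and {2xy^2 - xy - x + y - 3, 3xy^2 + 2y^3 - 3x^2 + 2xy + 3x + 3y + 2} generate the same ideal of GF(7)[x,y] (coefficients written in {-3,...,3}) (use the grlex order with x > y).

No, the ideals differ.

For a fixed monomial order, each ideal has a unique reduced Gröbner basis; comparing bases decides equality.
Buchberger on the first generating set:
f_1 = y^3 + 2x^2 - 3x - 2y + 1, LT = y^3.
f_2 = -2xy^2 + xy + x - y + 3, LT = xy^2.

S(f_1,f_2): lcm = xy^3. S = 2x^3 - 3xy^2 - 3x^2 + 2xy + 3y^2 + x - 2y.
  reduce S modulo (f_1, f_2):
  remainder 2x^3 - 3x^2 - 3xy + 3y^2 + 3x + 3y - 1 ≠ 0; add g_3 = 2x^3 - 3x^2 - 3xy + 3y^2 + 3x + 3y - 1 to the basis.

The other S-polynomials (S(f_1,g_3), S(f_2,g_3)) all reduce to 0 modulo the current basis, so we have a Gröbner basis.
Inter-reduce: drop elements whose leading term is divisible by another's, tail-reduce, and make monic.
Reduced Gröbner basis: {x^3 + 2x^2 + 2xy - 2y^2 - 2x - 2y + 3, xy^2 + 3xy + 3x - 3y + 2, y^3 + 2x^2 - 3x - 2y + 1}.

Buchberger on the second generating set:
h_1 = 2xy^2 - xy - x + y - 3, LT = xy^2.
h_2 = 3xy^2 + 2y^3 - 3x^2 + 2xy + 3x + 3y + 2, LT = xy^2.

S(h_1,h_2): lcm = xy^2. S = -3y^3 + x^2 + 2x + 3y - 1.
  reduce S modulo (h_1, h_2):
  remainder -3y^3 + x^2 + 2x + 3y - 1 ≠ 0; add k_3 = -3y^3 + x^2 + 2x + 3y - 1 to the basis.

S(h_1,k_3): lcm = xy^3. S = -2x^3 + 3xy^2 + 3x^2 - 3xy - 3y^2 + 2x + 2y.
  reduce S modulo (h_1, h_2, k_3):
  remainder -2x^3 + 3x^2 + 2xy - 3y^2 - 3y + 1 ≠ 0; add k_4 = -2x^3 + 3x^2 + 2xy - 3y^2 - 3y + 1 to the basis.

The other S-polynomials (S(h_2,k_3), S(h_1,k_4), S(h_2,k_4), S(k_3,k_4)) all reduce to 0 modulo the current basis, so we have a Gröbner basis.
Inter-reduce: drop elements whose leading term is divisible by another's, tail-reduce, and make monic.
Reduced Gröbner basis: {x^3 + 2x^2 - xy - 2y^2 - 2y + 3, xy^2 + 3xy + 3x - 3y + 2, y^3 + 2x^2 - 3x - y - 2}.

These differ, so the ideals are not equal.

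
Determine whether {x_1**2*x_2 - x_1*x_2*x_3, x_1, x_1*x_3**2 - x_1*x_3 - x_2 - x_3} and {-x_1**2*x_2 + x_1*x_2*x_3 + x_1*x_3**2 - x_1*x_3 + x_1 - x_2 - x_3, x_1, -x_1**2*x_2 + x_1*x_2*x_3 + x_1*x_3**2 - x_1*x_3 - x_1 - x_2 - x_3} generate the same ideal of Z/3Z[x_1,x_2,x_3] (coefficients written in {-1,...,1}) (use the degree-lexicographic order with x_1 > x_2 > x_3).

Equality of ideals is decidable: compute both reduced Gröbner bases (unique for the ordering) and check whether they agree.
Buchberger on the first generating set:
f_1 = x_1**2*x_2 - x_1*x_2*x_3, LT = x_1**2*x_2.
f_2 = x_1, LT = x_1.
f_3 = x_1*x_3**2 - x_1*x_3 - x_2 - x_3, LT = x_1*x_3**2.

S(f_1,f_2): lcm = x_1**2*x_2. S = -x_1*x_2*x_3.
  leading term x_1*x_2*x_3: subtract (-x_2*x_3)·f_2 from -x_1*x_2*x_3 → 0
  remainder 0.

S(f_1,f_3): lcm = x_1**2*x_2*x_3**2. S = -x_1*x_2*x_3**3 + x_1**2*x_2*x_3 + x_1*x_2**2 + x_1*x_2*x_3.
  leading term x_1*x_2*x_3**3: subtract (-x_2*x_3**3)·f_2 from -x_1*x_2*x_3**3 + x_1**2*x_2*x_3 + x_1*x_2**2 + x_1*x_2*x_3 → x_1**2*x_2*x_3 + x_1*x_2**2 + x_1*x_2*x_3
  leading term x_1**2*x_2*x_3: subtract (x_3)·f_1 from x_1**2*x_2*x_3 + x_1*x_2**2 + x_1*x_2*x_3 → x_1*x_2*x_3**2 + x_1*x_2**2 + x_1*x_2*x_3
  leading term x_1*x_2*x_3**2: subtract (x_2*x_3**2)·f_2 from x_1*x_2*x_3**2 + x_1*x_2**2 + x_1*x_2*x_3 → x_1*x_2**2 + x_1*x_2*x_3
  leading term x_1*x_2**2: subtract (x_2**2)·f_2 from x_1*x_2**2 + x_1*x_2*x_3 → x_1*x_2*x_3
  leading term x_1*x_2*x_3: subtract (x_2*x_3)·f_2 from x_1*x_2*x_3 → 0
  remainder 0.

S(f_2,f_3): lcm = x_1*x_3**2. S = x_1*x_3 + x_2 + x_3.
  leading term x_1*x_3: subtract (x_3)·f_2 from x_1*x_3 + x_2 + x_3 → x_2 + x_3
  leading term x_2: no divisor's leading term divides it; move x_2 to the remainder.
  leading term x_3: no divisor's leading term divides it; move x_3 to the remainder.
  remainder x_2 + x_3 ≠ 0; add g_4 = x_2 + x_3 to the basis.

S(f_1,g_4): lcm = x_1**2*x_2. S = -x_1**2*x_3 - x_1*x_2*x_3.
  leading term x_1**2*x_3: subtract (-x_1*x_3)·f_2 from -x_1**2*x_3 - x_1*x_2*x_3 → -x_1*x_2*x_3
  leading term x_1*x_2*x_3: subtract (-x_2*x_3)·f_2 from -x_1*x_2*x_3 → 0
  remainder 0.

S(f_2,g_4): leading monomials are coprime, so the S-polynomial reduces to 0 (Buchberger's first criterion).
S(f_3,g_4): leading monomials are coprime, so the S-polynomial reduces to 0 (Buchberger's first criterion).
Every S-polynomial of the final basis reduces to 0, so we have a Gröbner basis.
Inter-reduce: drop elements whose leading term is divisible by another's, tail-reduce, and make monic.
Reduced Gröbner basis: {x_1, x_2 + x_3}.

Buchberger on the second generating set:
h_1 = -x_1**2*x_2 + x_1*x_2*x_3 + x_1*x_3**2 - x_1*x_3 + x_1 - x_2 - x_3, LT = x_1**2*x_2.
h_2 = x_1, LT = x_1.
h_3 = -x_1**2*x_2 + x_1*x_2*x_3 + x_1*x_3**2 - x_1*x_3 - x_1 - x_2 - x_3, LT = x_1**2*x_2.

S(h_1,h_2): lcm = x_1**2*x_2. S = -x_1*x_2*x_3 - x_1*x_3**2 + x_1*x_3 - x_1 + x_2 + x_3.
  leading term x_1*x_2*x_3: subtract (-x_2*x_3)·h_2 from -x_1*x_2*x_3 - x_1*x_3**2 + x_1*x_3 - x_1 + x_2 + x_3 → -x_1*x_3**2 + x_1*x_3 - x_1 + x_2 + x_3
  leading term x_1*x_3**2: subtract (-x_3**2)·h_2 from -x_1*x_3**2 + x_1*x_3 - x_1 + x_2 + x_3 → x_1*x_3 - x_1 + x_2 + x_3
  leading term x_1*x_3: subtract (x_3)·h_2 from x_1*x_3 - x_1 + x_2 + x_3 → -x_1 + x_2 + x_3
  leading term x_1: subtract (-1)·h_2 from -x_1 + x_2 + x_3 → x_2 + x_3
  leading term x_2: no divisor's leading term divides it; move x_2 to the remainder.
  leading term x_3: no divisor's leading term divides it; move x_3 to the remainder.
  remainder x_2 + x_3 ≠ 0; add k_4 = x_2 + x_3 to the basis.

S(h_1,h_3): lcm = x_1**2*x_2. S = x_1.
  leading term x_1: subtract (1)·h_2 from x_1 → 0
  remainder 0.

S(h_2,h_3): lcm = x_1**2*x_2. S = x_1*x_2*x_3 + x_1*x_3**2 - x_1*x_3 - x_1 - x_2 - x_3.
  leading term x_1*x_2*x_3: subtract (x_2*x_3)·h_2 from x_1*x_2*x_3 + x_1*x_3**2 - x_1*x_3 - x_1 - x_2 - x_3 → x_1*x_3**2 - x_1*x_3 - x_1 - x_2 - x_3
  leading term x_1*x_3**2: subtract (x_3**2)·h_2 from x_1*x_3**2 - x_1*x_3 - x_1 - x_2 - x_3 → -x_1*x_3 - x_1 - x_2 - x_3
  leading term x_1*x_3: subtract (-x_3)·h_2 from -x_1*x_3 - x_1 - x_2 - x_3 → -x_1 - x_2 - x_3
  leading term x_1: subtract (-1)·h_2 from -x_1 - x_2 - x_3 → -x_2 - x_3
  leading term x_2: subtract (-1)·k_4 from -x_2 - x_3 → 0
  remainder 0.

S(h_1,k_4): lcm = x_1**2*x_2. S = -x_1**2*x_3 - x_1*x_2*x_3 - x_1*x_3**2 + x_1*x_3 - x_1 + x_2 + x_3.
  leading term x_1**2*x_3: subtract (-x_1*x_3)·h_2 from -x_1**2*x_3 - x_1*x_2*x_3 - x_1*x_3**2 + x_1*x_3 - x_1 + x_2 + x_3 → -x_1*x_2*x_3 - x_1*x_3**2 + x_1*x_3 - x_1 + x_2 + x_3
  leading term x_1*x_2*x_3: subtract (-x_2*x_3)·h_2 from -x_1*x_2*x_3 - x_1*x_3**2 + x_1*x_3 - x_1 + x_2 + x_3 → -x_1*x_3**2 + x_1*x_3 - x_1 + x_2 + x_3
  leading term x_1*x_3**2: subtract (-x_3**2)·h_2 from -x_1*x_3**2 + x_1*x_3 - x_1 + x_2 + x_3 → x_1*x_3 - x_1 + x_2 + x_3
  leading term x_1*x_3: subtract (x_3)·h_2 from x_1*x_3 - x_1 + x_2 + x_3 → -x_1 + x_2 + x_3
  leading term x_1: subtract (-1)·h_2 from -x_1 + x_2 + x_3 → x_2 + x_3
  leading term x_2: subtract (1)·k_4 from x_2 + x_3 → 0
  remainder 0.

S(h_2,k_4): leading monomials are coprime, so the S-polynomial reduces to 0 (Buchberger's first criterion).
S(h_3,k_4): lcm = x_1**2*x_2. S = -x_1**2*x_3 - x_1*x_2*x_3 - x_1*x_3**2 + x_1*x_3 + x_1 + x_2 + x_3.
  leading term x_1**2*x_3: subtract (-x_1*x_3)·h_2 from -x_1**2*x_3 - x_1*x_2*x_3 - x_1*x_3**2 + x_1*x_3 + x_1 + x_2 + x_3 → -x_1*x_2*x_3 - x_1*x_3**2 + x_1*x_3 + x_1 + x_2 + x_3
  leading term x_1*x_2*x_3: subtract (-x_2*x_3)·h_2 from -x_1*x_2*x_3 - x_1*x_3**2 + x_1*x_3 + x_1 + x_2 + x_3 → -x_1*x_3**2 + x_1*x_3 + x_1 + x_2 + x_3
  leading term x_1*x_3**2: subtract (-x_3**2)·h_2 from -x_1*x_3**2 + x_1*x_3 + x_1 + x_2 + x_3 → x_1*x_3 + x_1 + x_2 + x_3
  leading term x_1*x_3: subtract (x_3)·h_2 from x_1*x_3 + x_1 + x_2 + x_3 → x_1 + x_2 + x_3
  leading term x_1: subtract (1)·h_2 from x_1 + x_2 + x_3 → x_2 + x_3
  leading term x_2: subtract (1)·k_4 from x_2 + x_3 → 0
  remainder 0.

Every S-polynomial of the final basis reduces to 0, so we have a Gröbner basis.
Inter-reduce: drop elements whose leading term is divisible by another's, tail-reduce, and make monic.
Reduced Gröbner basis: {x_1, x_2 + x_3}.

Same reduced basis, so the two generating sets span the same ideal.

Yes, the ideals are equal.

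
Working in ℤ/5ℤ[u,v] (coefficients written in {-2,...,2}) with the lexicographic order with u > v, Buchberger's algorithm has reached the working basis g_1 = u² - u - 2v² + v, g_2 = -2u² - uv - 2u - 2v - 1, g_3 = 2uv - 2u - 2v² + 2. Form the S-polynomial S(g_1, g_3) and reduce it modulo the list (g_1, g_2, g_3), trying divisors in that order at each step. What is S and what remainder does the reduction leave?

lcm(LM(g_1), LM(g_3)) = u²v.
S = (lcm/LT(g_1))·g_1 − (lcm/LT(g_3))·g_3 = u² + uv² - uv - u - 2v³ + v².
Reduce S modulo (g_1, g_2, g_3) in that order:
  leading term u²: subtract (1)·g_1 from u² + uv² - uv - u - 2v³ + v² → uv² - uv - 2v³ - 2v² - v
  leading term uv²: subtract (-2v)·g_3 from uv² - uv - 2v³ - 2v² - v → -v³ - 2v² - 2v
  leading term v³: no divisor's leading term divides it; move -v³ to the remainder.
  leading term v²: no divisor's leading term divides it; move -2v² to the remainder.
  leading term v: no divisor's leading term divides it; move -2v to the remainder.
The remainder -v³ - 2v² - 2v is nonzero, so it would be added as the next basis element.
This is the inner loop of Buchberger's algorithm — each nonzero remainder becomes a new basis element.

S(g_1, g_3) = u² + uv² - uv - u - 2v³ + v²; remainder on division = -v³ - 2v² - 2v.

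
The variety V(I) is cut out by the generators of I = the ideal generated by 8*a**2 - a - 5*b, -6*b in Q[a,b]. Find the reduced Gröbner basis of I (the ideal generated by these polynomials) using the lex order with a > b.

f_1 = 8*a**2 - a - 5*b, LT = a**2.
f_2 = -6*b, LT = b.

The S-polynomials (S(f_1,f_2)) all reduce to 0 modulo the current basis, so we have a Gröbner basis.

G = {a**2 - 1/8*a, b}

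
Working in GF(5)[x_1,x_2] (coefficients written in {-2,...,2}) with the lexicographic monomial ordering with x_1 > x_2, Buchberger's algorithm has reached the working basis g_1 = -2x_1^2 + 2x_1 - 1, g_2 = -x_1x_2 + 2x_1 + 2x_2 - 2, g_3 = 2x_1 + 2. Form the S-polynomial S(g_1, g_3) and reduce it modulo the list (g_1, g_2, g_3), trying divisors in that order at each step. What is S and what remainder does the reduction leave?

lcm(LM(g_1), LM(g_3)) = x_1^2.
S = (lcm/LT(g_1))·g_1 − (lcm/LT(g_3))·g_3 = -2x_1 - 2.
Reduce S modulo (g_1, g_2, g_3) in that order:
  leading term x_1: subtract (-1)·g_3 from -2x_1 - 2 → 0
The remainder is 0, so this S-polynomial contributes no new basis element.
This is the inner loop of Buchberger's algorithm — each nonzero remainder becomes a new basis element.

S(g_1, g_3) = -2x_1 - 2; remainder on division = 0.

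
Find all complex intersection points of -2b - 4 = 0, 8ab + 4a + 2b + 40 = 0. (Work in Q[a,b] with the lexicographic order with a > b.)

Compute a lex Gröbner basis by Buchberger's algorithm.
f_1 = -2b - 4, LT = b.
f_2 = 8ab + 4a + 2b + 40, LT = ab.

S(f_1,f_2): lcm = ab. S = 3/2a - 1/4b - 5.
  reduce S modulo (f_1, f_2):
  remainder 3/2a - 9/2 ≠ 0; add h_3 = 3/2a - 9/2 to the basis.

The other S-polynomials (S(f_1,h_3), S(f_2,h_3)) all reduce to 0 modulo the current basis, so we have a Gröbner basis.
Inter-reduce: drop elements whose leading term is divisible by another's, tail-reduce, and make monic.
Reduced Gröbner basis: {a - 3, b + 2}.

From the last basis element, b + 2 = 0, so b takes values in {-2}. Each choice, substituted upward through the basis, yields the corresponding point(s) of the solution set.
  b = -2: the earlier basis element becomes a - 3 = 0, giving a = 3 — point (3, -2).

{(3, -2)}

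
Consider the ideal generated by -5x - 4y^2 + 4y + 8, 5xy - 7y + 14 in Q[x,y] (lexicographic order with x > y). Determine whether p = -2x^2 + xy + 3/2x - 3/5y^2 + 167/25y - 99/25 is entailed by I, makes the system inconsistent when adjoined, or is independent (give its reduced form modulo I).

First compute the reduced Gröbner basis of I by Buchberger's algorithm.
f_1 = -5x - 4y^2 + 4y + 8, LT = x.
f_2 = 5xy - 7y + 14, LT = xy.

S(f_1,f_2): lcm = xy. S = 4/5y^3 - 4/5y^2 - 1/5y - 14/5.
  leading term y^3: no divisor's leading term divides it; move 4/5y^3 to the remainder.
  leading term y^2: no divisor's leading term divides it; move -4/5y^2 to the remainder.
  leading term y: no divisor's leading term divides it; move -1/5y to the remainder.
  leading term 1: no divisor's leading term divides it; move -14/5 to the remainder.
  remainder 4/5y^3 - 4/5y^2 - 1/5y - 14/5 ≠ 0; add h_3 = 4/5y^3 - 4/5y^2 - 1/5y - 14/5 to the basis.

S(f_1,h_3): leading monomials are coprime, so the S-polynomial reduces to 0 (Buchberger's first criterion).
S(f_2,h_3): lcm = xy^3. S = xy^2 + 1/4xy + 7/2x - 7/5y^3 + 14/5y^2.
  leading term xy^2: subtract (-1/5y^2)·f_1 from xy^2 + 1/4xy + 7/2x - 7/5y^3 + 14/5y^2 → 1/4xy + 7/2x - 4/5y^4 - 3/5y^3 + 22/5y^2
  leading term xy: subtract (-1/20y)·f_1 from 1/4xy + 7/2x - 4/5y^4 - 3/5y^3 + 22/5y^2 → 7/2x - 4/5y^4 - 4/5y^3 + 23/5y^2 + 2/5y
  leading term x: subtract (-7/10)·f_1 from 7/2x - 4/5y^4 - 4/5y^3 + 23/5y^2 + 2/5y → -4/5y^4 - 4/5y^3 + 9/5y^2 + 16/5y + 28/5
  leading term y^4: subtract (-y)·h_3 from -4/5y^4 - 4/5y^3 + 9/5y^2 + 16/5y + 28/5 → -8/5y^3 + 8/5y^2 + 2/5y + 28/5
  leading term y^3: subtract (-2)·h_3 from -8/5y^3 + 8/5y^2 + 2/5y + 28/5 → 0
  remainder 0.

Every S-polynomial of the final basis reduces to 0, so we have a Gröbner basis.
Inter-reduce: drop elements whose leading term is divisible by another's, tail-reduce, and make monic.
Reduced Gröbner basis: {x + 4/5y^2 - 4/5y - 8/5, y^3 - y^2 - 1/4y - 7/2}.
Label its elements g_1 = x + 4/5y^2 - 4/5y - 8/5, g_2 = y^3 - y^2 - 1/4y - 7/2.

Reduce p = -2x^2 + xy + 3/2x - 3/5y^2 + 167/25y - 99/25 modulo G:
  leading term x^2: subtract (-2x)·g_1 from -2x^2 + xy + 3/2x - 3/5y^2 + 167/25y - 99/25 → 8/5xy^2 - 3/5xy - 17/10x - 3/5y^2 + 167/25y - 99/25
  leading term xy^2: subtract (8/5y^2)·g_1 from 8/5xy^2 - 3/5xy - 17/10x - 3/5y^2 + 167/25y - 99/25 → -3/5xy - 17/10x - 32/25y^4 + 32/25y^3 + 49/25y^2 + 167/25y - 99/25
  leading term xy: subtract (-3/5y)·g_1 from -3/5xy - 17/10x - 32/25y^4 + 32/25y^3 + 49/25y^2 + 167/25y - 99/25 → -17/10x - 32/25y^4 + 44/25y^3 + 37/25y^2 + 143/25y - 99/25
  leading term x: subtract (-17/10)·g_1 from -17/10x - 32/25y^4 + 44/25y^3 + 37/25y^2 + 143/25y - 99/25 → -32/25y^4 + 44/25y^3 + 71/25y^2 + 109/25y - 167/25
  leading term y^4: subtract (-32/25y)·g_2 from -32/25y^4 + 44/25y^3 + 71/25y^2 + 109/25y - 167/25 → 12/25y^3 + 63/25y^2 - 3/25y - 167/25
  leading term y^3: subtract (12/25)·g_2 from 12/25y^3 + 63/25y^2 - 3/25y - 167/25 → 3y^2 - 5
  leading term y^2: no divisor's leading term divides it; move 3y^2 to the remainder.
  leading term 1: no divisor's leading term divides it; move -5 to the remainder.
  normal form = 3y^2 - 5.
The normal form is nonzero, so p ∉ I. Since p minus its normal form lies in I, I + (p) = I + (r) where r = 3y^2 - 5; decide whether this ideal is the whole ring.
Run Buchberger on G together with r (pairs among the g_i already reduce to 0 since G is a Gröbner basis):
g_1 = x + 4/5y^2 - 4/5y - 8/5, LT = x.
g_2 = y^3 - y^2 - 1/4y - 7/2, LT = y^3.
r = 3y^2 - 5, LT = y^2.

S(g_1,g_2): leading monomials are coprime, so the S-polynomial reduces to 0 (Buchberger's first criterion).
S(g_1,r): leading monomials are coprime, so the S-polynomial reduces to 0 (Buchberger's first criterion).
S(g_2,r): lcm = y^3. S = -y^2 + 17/12y - 7/2.
  leading term y^2: subtract (-1/3)·r from -y^2 + 17/12y - 7/2 → 17/12y - 31/6
  leading term y: no divisor's leading term divides it; move 17/12y to the remainder.
  leading term 1: no divisor's leading term divides it; move -31/6 to the remainder.
  remainder 17/12y - 31/6 ≠ 0; add m_4 = 17/12y - 31/6 to the basis.

S(g_1,m_4): leading monomials are coprime, so the S-polynomial reduces to 0 (Buchberger's first criterion).
S(g_2,m_4): lcm = y^3. S = 45/17y^2 - 1/4y - 7/2.
  leading term y^2: subtract (15/17)·r from 45/17y^2 - 1/4y - 7/2 → -1/4y + 31/34
  leading term y: subtract (-3/17)·m_4 from -1/4y + 31/34 → 0
  remainder 0.

S(r,m_4): lcm = y^2. S = 62/17y - 5/3.
  leading term y: subtract (744/289)·m_4 from 62/17y - 5/3 → 10087/867
  leading term 1: no divisor's leading term divides it; move 10087/867 to the remainder.
  remainder 10087/867 ≠ 0; add m_5 = 10087/867 to the basis.

S(g_1,m_5): leading monomials are coprime, so the S-polynomial reduces to 0 (Buchberger's first criterion).
S(g_2,m_5): leading monomials are coprime, so the S-polynomial reduces to 0 (Buchberger's first criterion).
S(r,m_5): leading monomials are coprime, so the S-polynomial reduces to 0 (Buchberger's first criterion).
S(m_4,m_5): leading monomials are coprime, so the S-polynomial reduces to 0 (Buchberger's first criterion).
Every S-polynomial of the final basis reduces to 0, so we have a Gröbner basis.
Inter-reduce: drop elements whose leading term is divisible by another's, tail-reduce, and make monic.
Reduced Gröbner basis: {1}.
The reduced Gröbner basis of I + (p) is {1}: the ideal is the whole ring, so the enlarged system has no common solution — adjoining p is inconsistent.

The remainder on division by a Gröbner basis is unique — it is the normal form.

Adjoining -2x^2 + xy + 3/2x - 3/5y^2 + 167/25y - 99/25 makes the ideal the whole ring: the system is inconsistent.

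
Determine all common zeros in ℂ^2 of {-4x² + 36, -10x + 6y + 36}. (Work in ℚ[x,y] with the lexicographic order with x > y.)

Compute a lex Gröbner basis by Buchberger's algorithm.
f_1 = -4x² + 36, LT = x².
f_2 = -10x + 6y + 36, LT = x.

S(f_1,f_2): lcm = x². S = ⅗xy + 18/5x - 9.
  leading term xy: subtract (-3/50y)·f_2 from ⅗xy + 18/5x - 9 → 18/5x + 9/25y² + 54/25y - 9
  leading term x: subtract (-9/25)·f_2 from 18/5x + 9/25y² + 54/25y - 9 → 9/25y² + 108/25y + 99/25
  leading term y²: no divisor's leading term divides it; move 9/25y² to the remainder.
  leading term y: no divisor's leading term divides it; move 108/25y to the remainder.
  leading term 1: no divisor's leading term divides it; move 99/25 to the remainder.
  remainder 9/25y² + 108/25y + 99/25 ≠ 0; add h_3 = 9/25y² + 108/25y + 99/25 to the basis.

The other S-polynomials (S(f_1,h_3), S(f_2,h_3)) all reduce to 0 modulo the current basis, so we have a Gröbner basis.
Inter-reduce: drop elements whose leading term is divisible by another's, tail-reduce, and make monic.
Reduced Gröbner basis: {x - ⅗y - 18/5, y² + 12y + 11}.

From the last basis element, y² + 12y + 11 = 0, so y takes values in {-11, -1}. Each choice, substituted upward through the basis, yields the corresponding point(s) of the solution set.
  y = -11: the earlier basis element becomes x + 3 = 0, giving x = -3 — point (-3, -11).
  y = -1: the earlier basis element becomes x - 3 = 0, giving x = 3 — point (3, -1).
Check: every point annihilates each of the original generators.

{(-3, -11), (3, -1)}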